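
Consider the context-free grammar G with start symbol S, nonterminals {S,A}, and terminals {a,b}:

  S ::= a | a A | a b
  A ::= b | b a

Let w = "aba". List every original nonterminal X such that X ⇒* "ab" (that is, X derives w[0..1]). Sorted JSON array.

Convert to CNF:
  S -> T1 A | T1 T0 | a
  A -> T0 T1 | b
  T0 -> b
  T1 -> a

CYK fill (cells [i..j] with 0 ≤ i ≤ j ≤ 1 only):
  T[0,0] 'a' = {S,T1}  orig:{S}
  T[1,1] 'b' = {A,T0}  orig:{A}
  T[0,1] 'ab' = {S}

Original NTs in T[0,1] deriving "ab": ["S"]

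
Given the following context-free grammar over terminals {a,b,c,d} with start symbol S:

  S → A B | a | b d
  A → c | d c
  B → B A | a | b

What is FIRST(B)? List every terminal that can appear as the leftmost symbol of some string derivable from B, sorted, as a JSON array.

FIRST iteration:
[1]
  A via A→c: +{c}
  A via A→d c: +{d}
  B via B→a: +{a}
  B via B→b: +{b}
  S via S→A B: +{c,d}
  S via S→a: +{a}
  S via S→b d: +{b}
  FIRST[S]={a,b,c,d}  FIRST[A]={c,d}  FIRST[B]={a,b}
[2] (no change)
  FIRST[S]={a,b,c,d}  FIRST[A]={c,d}  FIRST[B]={a,b}

FIRST(B) = ["a", "b"]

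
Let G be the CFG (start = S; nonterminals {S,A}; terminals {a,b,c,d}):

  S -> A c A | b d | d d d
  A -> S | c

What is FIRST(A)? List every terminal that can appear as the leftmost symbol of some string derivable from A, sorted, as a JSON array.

Compute FIRST by fixpoint:
round 1:
  A via A→c: +{c}
  S via S→A c A: +{c}
  S via S→b d: +{b}
  S via S→d d d: +{d}
  S: {b,c,d}  A: {c}
round 2:
  A via A→S: +{b,d}
  S: {b,c,d}  A: {b,c,d}
round 3: — fixpoint
  S: {b,c,d}  A: {b,c,d}

FIRST(A) = ["b", "c", "d"]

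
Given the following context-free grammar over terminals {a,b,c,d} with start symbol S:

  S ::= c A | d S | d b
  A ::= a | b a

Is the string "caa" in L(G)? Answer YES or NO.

Convert to CNF:
  S -> T2 A | T3 S | T3 T0
  A -> T0 T1 | a
  T0 -> b
  T1 -> a
  T2 -> c
  T3 -> d

CYK fill:
  [0..0]={T2}  "c"  orig:{}
  [1..1]={A,T1}  "a"  orig:{A}
  [2..2]={A,T1}  "a"  orig:{A}
  [0..1]={S}  "ca"
  [1..2]=∅  "aa"
  [0..2]=∅  "caa"

S ∉ T[0,2] ⇒ NO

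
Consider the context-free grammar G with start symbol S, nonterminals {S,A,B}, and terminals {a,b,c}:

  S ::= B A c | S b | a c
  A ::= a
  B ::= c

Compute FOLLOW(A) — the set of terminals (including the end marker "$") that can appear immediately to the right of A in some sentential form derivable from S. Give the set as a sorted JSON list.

FIRST sets, iterate to fixpoint:
pass 1:
  A via A→a: +{a}
  B via B→c: +{c}
  S via S→B A c: +{c}
  S via S→a c: +{a}
  FIRST[S]={a,c}  FIRST[A]={a}  FIRST[B]={c}
pass 2: (no change)
  FIRST[S]={a,c}  FIRST[A]={a}  FIRST[B]={c}

FOLLOW sets:
seed FOLLOW(S) with $
pass 1:
  S→B A c: FOLLOW(B) ⊇ FIRST(A) = {a}; new: +{a}
  S→B A c: FOLLOW(A) ⊇ FIRST(c) = {c}; new: +{c}
  S→S b: FOLLOW(S) ⊇ FIRST(b) = {b}; new: +{b}
  FOLLOW[S]={$,b}  FOLLOW[A]={c}  FOLLOW[B]={a}
pass 2: (no change)
  FOLLOW[S]={$,b}  FOLLOW[A]={c}  FOLLOW[B]={a}

FOLLOW(A) = ["c"]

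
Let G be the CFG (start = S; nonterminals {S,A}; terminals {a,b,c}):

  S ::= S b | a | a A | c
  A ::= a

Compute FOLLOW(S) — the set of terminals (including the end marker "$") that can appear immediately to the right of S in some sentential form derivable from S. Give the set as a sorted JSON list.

Compute FIRST by fixpoint:
round 1:
  A via A→a: +{a}
  S via S→a: +{a}
  S via S→c: +{c}
  FIRST[S]={a,c}  FIRST[A]={a}
round 2: — fixpoint
  FIRST[S]={a,c}  FIRST[A]={a}

FOLLOW iteration:
FOLLOW(S) := {$}
round 1:
  S→S b: FOLLOW(S) ⊇ FIRST(b) = {b}; new: +{b}
  S→a A: FOLLOW(A) ⊇ FOLLOW(S) ⊇ {$,b}; new: +{$,b}
  FOLLOW(S)={$,b}  FOLLOW(A)={$,b}
round 2: done
  FOLLOW(S)={$,b}  FOLLOW(A)={$,b}

FOLLOW(S) = ["$", "b"]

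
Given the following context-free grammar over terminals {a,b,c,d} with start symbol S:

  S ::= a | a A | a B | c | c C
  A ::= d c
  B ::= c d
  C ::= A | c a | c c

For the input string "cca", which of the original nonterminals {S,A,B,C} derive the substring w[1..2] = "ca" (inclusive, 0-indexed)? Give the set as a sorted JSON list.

Convert to CNF:
  S -> T1 C | T2 A | T2 B | a | c
  A -> T0 T1
  B -> T1 T0
  C -> T0 T1 | T1 T1 | T1 T2
  T0 -> d
  T1 -> c
  T2 -> a

Fill CYK table bottom-up (cells [i..j] with 1 ≤ i ≤ j ≤ 2 only):
  T[1,1] 'c' = {S,T1}  orig:{S}
  T[2,2] 'a' = {S,T2}  orig:{S}
  T[1,2] 'ca' = {C}

Original NTs in T[1,2] deriving "ca": ["C"]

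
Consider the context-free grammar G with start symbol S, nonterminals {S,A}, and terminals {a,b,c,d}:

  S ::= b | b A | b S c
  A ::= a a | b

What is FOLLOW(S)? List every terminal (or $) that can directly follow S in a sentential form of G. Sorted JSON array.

FIRST iteration:
pass 1:
  A via A→a a: +{a}
  A via A→b: +{b}
  S via S→b: +{b}
  FIRST[S]={b}  FIRST[A]={a,b}
pass 2: done
  FIRST[S]={b}  FIRST[A]={a,b}

FOLLOW sets:
seed FOLLOW(S) with $
round 1:
  S→b A: FOLLOW(A) ⊇ FOLLOW(S) ⊇ {$}; new: +{$}
  S→b S c: FOLLOW(S) ⊇ FIRST(c) = {c}; new: +{c}
  S: {$,c}  A: {$}
round 2:
  S→b A: FOLLOW(A) ⊇ FOLLOW(S) ⊇ {$,c}; new: +{c}
  S: {$,c}  A: {$,c}
round 3: (no change)
  S: {$,c}  A: {$,c}

FOLLOW(S) = ["$", "c"]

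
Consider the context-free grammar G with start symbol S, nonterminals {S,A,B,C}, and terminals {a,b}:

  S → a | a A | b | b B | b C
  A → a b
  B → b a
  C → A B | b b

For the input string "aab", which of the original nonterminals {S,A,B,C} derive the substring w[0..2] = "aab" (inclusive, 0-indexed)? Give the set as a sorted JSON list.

CNF form of G:
  S -> T0 A | T1 B | T1 C | a | b
  A -> T0 T1
  B -> T1 T0
  C -> A B | T1 T1
  T0 -> a
  T1 -> b

CYK table (by increasing span), restricted to cells inside w[0..2]:
  T[0,0] 'a' = {S,T0}  orig:{S}
  T[1,1] 'a' = {S,T0}  orig:{S}
  T[2,2] 'b' = {S,T1}  orig:{S}
  T[0,1] 'aa' = ∅
  T[1,2] 'ab' = {A}
  T[0,2] 'aab' = {S}

Original NTs in T[0,2] deriving "aab": ["S"]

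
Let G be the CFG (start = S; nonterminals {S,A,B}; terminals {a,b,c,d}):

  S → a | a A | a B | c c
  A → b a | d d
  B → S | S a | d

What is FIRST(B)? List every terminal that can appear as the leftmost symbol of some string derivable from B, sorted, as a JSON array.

FIRST sets, iterate to fixpoint:
iter 1:
  A via A→b a: +{b}
  A via A→d d: +{d}
  B via B→d: +{d}
  S via S→a: +{a}
  S via S→c c: +{c}
  S: {a,c}  A: {b,d}  B: {d}
iter 2:
  B via B→S: +{a,c}
  S: {a,c}  A: {b,d}  B: {a,c,d}
iter 3: — fixpoint
  S: {a,c}  A: {b,d}  B: {a,c,d}

FIRST(B) = ["a", "c", "d"]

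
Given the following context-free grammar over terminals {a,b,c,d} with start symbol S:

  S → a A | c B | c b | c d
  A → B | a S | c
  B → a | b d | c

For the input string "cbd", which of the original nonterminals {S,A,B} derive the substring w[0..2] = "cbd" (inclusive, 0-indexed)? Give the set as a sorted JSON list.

CNF form of G:
  S -> T0 A | T3 B | T3 T1 | T3 T2
  A -> T0 S | T1 T2 | a | c
  B -> T1 T2 | a | c
  T0 -> a
  T1 -> b
  T2 -> d
  T3 -> c

CYK fill — only the sub-triangle for w[0..2]:
  T[0,0] 'c' = {A,B,T3}  orig:{A,B}
  T[1,1] 'b' = {T1}  orig:{}
  T[2,2] 'd' = {T2}  orig:{}
  T[0,1] 'cb' = {S}
  T[1,2] 'bd' = {A,B}
  T[0,2] 'cbd' = {S}

Original NTs in T[0,2] deriving "cbd": ["S"]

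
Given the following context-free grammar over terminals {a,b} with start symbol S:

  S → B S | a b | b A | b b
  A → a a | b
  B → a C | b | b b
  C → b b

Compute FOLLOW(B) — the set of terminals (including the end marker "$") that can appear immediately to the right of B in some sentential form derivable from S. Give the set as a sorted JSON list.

FIRST sets, iterate to fixpoint:
pass 1:
  A via A→a a: +{a}
  A via A→b: +{b}
  B via B→a C: +{a}
  B via B→b: +{b}
  C via C→b b: +{b}
  S via S→B S: +{a,b}
  S: {a,b}  A: {a,b}  B: {a,b}  C: {b}
pass 2: (no change)
  S: {a,b}  A: {a,b}  B: {a,b}  C: {b}

FOLLOW iteration:
FOLLOW(S) := {$}
pass 1:
  S→B S: FOLLOW(B) ⊇ FIRST(S) = {a,b}; new: +{a,b}
  S→b A: FOLLOW(A) ⊇ FOLLOW(S) ⊇ {$}; new: +{$}
  FOLLOW[S]={$}  FOLLOW[A]={$}  FOLLOW[B]={a,b}  FOLLOW[C]={}
pass 2:
  B→a C: FOLLOW(C) ⊇ FOLLOW(B) ⊇ {a,b}; new: +{a,b}
  FOLLOW[S]={$}  FOLLOW[A]={$}  FOLLOW[B]={a,b}  FOLLOW[C]={a,b}
pass 3: (stable)
  FOLLOW[S]={$}  FOLLOW[A]={$}  FOLLOW[B]={a,b}  FOLLOW[C]={a,b}

FOLLOW(B) = ["a", "b"]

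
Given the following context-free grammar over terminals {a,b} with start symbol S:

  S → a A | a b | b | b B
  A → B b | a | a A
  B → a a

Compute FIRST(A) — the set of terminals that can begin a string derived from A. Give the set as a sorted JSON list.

FIRST sets, iterate to fixpoint:
round 1:
  A via A→a: +{a}
  B via B→a a: +{a}
  S via S→a A: +{a}
  S via S→b: +{b}
  FIRST[S]={a,b}  FIRST[A]={a}  FIRST[B]={a}
round 2: (no change)
  FIRST[S]={a,b}  FIRST[A]={a}  FIRST[B]={a}

FIRST(A) = ["a"]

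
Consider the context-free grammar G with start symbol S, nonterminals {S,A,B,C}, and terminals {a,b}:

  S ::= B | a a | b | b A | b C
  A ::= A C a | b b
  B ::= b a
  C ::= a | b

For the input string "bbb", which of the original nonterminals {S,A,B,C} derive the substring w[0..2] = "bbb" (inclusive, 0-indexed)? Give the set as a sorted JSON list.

Convert to CNF:
  S -> T0 T0 | T1 A | T1 C | T1 T0 | b
  A -> A X2 | T1 T1
  B -> T1 T0
  C -> a | b
  T0 -> a
  T1 -> b
  X2 -> C T0

CYK fill (cells [i..j] with 0 ≤ i ≤ j ≤ 2 only):
  T[0,0] 'b' = {C,S,T1}  orig:{C,S}
  T[1,1] 'b' = {C,S,T1}  orig:{C,S}
  T[2,2] 'b' = {C,S,T1}  orig:{C,S}
  T[0,1] 'bb' = {A,S}
  T[1,2] 'bb' = {A,S}
  T[0,2] 'bbb' = {S}

Original NTs in T[0,2] deriving "bbb": ["S"]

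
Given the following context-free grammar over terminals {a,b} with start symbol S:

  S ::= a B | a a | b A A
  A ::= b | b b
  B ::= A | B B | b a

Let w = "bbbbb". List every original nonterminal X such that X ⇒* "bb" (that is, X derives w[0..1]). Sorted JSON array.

CNF form of G:
  S -> T0 X2 | T1 B | T1 T1
  A -> T0 T0 | b
  B -> B B | T0 T0 | T0 T1 | b
  T0 -> b
  T1 -> a
  X2 -> A A

Fill CYK table bottom-up (cells [i..j] with 0 ≤ i ≤ j ≤ 1 only):
  T[0,0] 'b' = {A,B,T0}  orig:{A,B}
  T[1,1] 'b' = {A,B,T0}  orig:{A,B}
  T[0,1] 'bb' = {A,B,X2}  orig:{A,B}

Original NTs in T[0,1] deriving "bb": ["A", "B"]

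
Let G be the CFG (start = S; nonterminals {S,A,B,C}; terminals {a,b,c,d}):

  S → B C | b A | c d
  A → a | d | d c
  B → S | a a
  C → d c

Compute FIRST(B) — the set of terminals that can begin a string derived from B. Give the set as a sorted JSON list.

FIRST iteration:
round 1:
  A via A→a: +{a}
  A via A→d: +{d}
  B via B→a a: +{a}
  C via C→d c: +{d}
  S via S→B C: +{a}
  S via S→b A: +{b}
  S via S→c d: +{c}
  FIRST[S]={a,b,c}  FIRST[A]={a,d}  FIRST[B]={a}  FIRST[C]={d}
round 2:
  B via B→S: +{b,c}
  FIRST[S]={a,b,c}  FIRST[A]={a,d}  FIRST[B]={a,b,c}  FIRST[C]={d}
round 3: (no change)
  FIRST[S]={a,b,c}  FIRST[A]={a,d}  FIRST[B]={a,b,c}  FIRST[C]={d}

FIRST(B) = ["a", "b", "c"]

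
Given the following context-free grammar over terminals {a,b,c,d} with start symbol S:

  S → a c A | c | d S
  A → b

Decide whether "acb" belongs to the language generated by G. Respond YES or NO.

Convert to CNF:
  S -> T0 X3 | T2 S | c
  A -> b
  T0 -> a
  T1 -> c
  T2 -> d
  X3 -> T1 A

CYK fill:
  [0..0]={T0}  "a"  orig:{}
  [1..1]={S,T1}  "c"  orig:{S}
  [2..2]={A}  "b"
  [0..1]=∅  "ac"
  [1..2]={X3}  "cb"  orig:{}
  [0..2]={S}  "acb"

S ∈ T[0,2] ⇒ YES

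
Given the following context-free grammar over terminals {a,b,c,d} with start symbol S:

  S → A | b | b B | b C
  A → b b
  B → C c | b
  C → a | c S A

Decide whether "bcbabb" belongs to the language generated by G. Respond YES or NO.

Convert to CNF:
  S -> T0 B | T0 C | T0 T0 | b
  A -> T0 T0
  B -> C T1 | b
  C -> T1 X2 | a
  T0 -> b
  T1 -> c
  X2 -> S A

CYK fill:
  [0..0]={B,S,T0}  "b"  orig:{B,S}
  [1..1]={T1}  "c"  orig:{}
  [2..2]={B,S,T0}  "b"  orig:{B,S}
  [3..3]={C}  "a"
  [4..4]={B,S,T0}  "b"  orig:{B,S}
  [5..5]={B,S,T0}  "b"  orig:{B,S}
  [0..1]=∅  "bc"
  [1..2]=∅  "cb"
  [2..3]={S}  "ba"
  [3..4]=∅  "ab"
  [4..5]={A,S}  "bb"
  [0..2]=∅  "bcb"
  [1..3]=∅  "cba"
  [2..4]=∅  "bab"
  [3..5]=∅  "abb"
  [0..3]=∅  "bcba"
  [1..4]=∅  "cbab"
  [2..5]={X2}  "babb"  orig:{}
  [0..4]=∅  "bcbab"
  [1..5]={C}  "cbabb"
  [0..5]={S}  "bcbabb"

S ∈ T[0,5] ⇒ YES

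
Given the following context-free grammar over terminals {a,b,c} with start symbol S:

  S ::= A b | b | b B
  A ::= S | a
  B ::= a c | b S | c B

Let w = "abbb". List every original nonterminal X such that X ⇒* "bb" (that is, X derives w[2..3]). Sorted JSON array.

CNF form of G:
  S -> A T0 | T0 B | b
  A -> A T0 | T0 B | a | b
  B -> T0 S | T1 T2 | T2 B
  T0 -> b
  T1 -> a
  T2 -> c

CYK fill — only the sub-triangle for w[2..3]:
  [2..2]={A,S,T0}  "b"  orig:{A,S}
  [3..3]={A,S,T0}  "b"  orig:{A,S}
  [2..3]={A,B,S}  "bb"

Original NTs in T[2,3] deriving "bb": ["A", "B", "S"]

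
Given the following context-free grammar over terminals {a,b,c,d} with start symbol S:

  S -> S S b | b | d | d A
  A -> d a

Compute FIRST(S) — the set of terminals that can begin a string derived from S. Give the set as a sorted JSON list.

FIRST sets, iterate to fixpoint:
iter 1:
  A via A→d a: +{d}
  S via S→b: +{b}
  S via S→d: +{d}
  S: {b,d}  A: {d}
iter 2: (no change)
  S: {b,d}  A: {d}

FIRST(S) = ["b", "d"]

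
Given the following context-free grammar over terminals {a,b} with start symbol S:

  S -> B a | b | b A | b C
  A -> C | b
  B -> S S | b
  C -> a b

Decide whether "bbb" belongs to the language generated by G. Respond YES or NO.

Convert to CNF:
  S -> B T0 | T1 A | T1 C | b
  A -> T0 T1 | b
  B -> S S | b
  C -> T0 T1
  T0 -> a
  T1 -> b

CYK table (by increasing span):
  [0..0]={A,B,S,T1}  "b"  orig:{A,B,S}
  [1..1]={A,B,S,T1}  "b"  orig:{A,B,S}
  [2..2]={A,B,S,T1}  "b"  orig:{A,B,S}
  [0..1]={B,S}  "bb"
  [1..2]={B,S}  "bb"
  [0..2]={B}  "bbb"

S ∉ T[0,2] ⇒ NO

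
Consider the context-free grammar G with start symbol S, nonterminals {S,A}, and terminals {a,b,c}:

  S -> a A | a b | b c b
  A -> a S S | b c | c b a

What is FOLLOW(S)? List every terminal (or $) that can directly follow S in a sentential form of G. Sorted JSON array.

FIRST iteration:
[1]
  A via A→a S S: +{a}
  A via A→b c: +{b}
  A via A→c b a: +{c}
  S via S→a A: +{a}
  S via S→b c b: +{b}
  S: {a,b}  A: {a,b,c}
[2] — fixpoint
  S: {a,b}  A: {a,b,c}

FOLLOW sets:
FOLLOW(S) := {$}
pass 1:
  A→a S S: FOLLOW(S) ⊇ FIRST(S) = {a,b}; new: +{a,b}
  S→a A: FOLLOW(A) ⊇ FOLLOW(S) ⊇ {$,a,b}; new: +{$,a,b}
  FOLLOW(S)={$,a,b}  FOLLOW(A)={$,a,b}
pass 2: done
  FOLLOW(S)={$,a,b}  FOLLOW(A)={$,a,b}

FOLLOW(S) = ["$", "a", "b"]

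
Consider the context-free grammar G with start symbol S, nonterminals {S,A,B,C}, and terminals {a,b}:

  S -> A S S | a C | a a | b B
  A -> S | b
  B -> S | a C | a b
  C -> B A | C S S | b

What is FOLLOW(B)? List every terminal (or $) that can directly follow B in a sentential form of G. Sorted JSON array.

FIRST sets, iterate to fixpoint:
iter 1:
  A via A→b: +{b}
  B via B→a C: +{a}
  C via C→B A: +{a}
  C via C→b: +{b}
  S via S→A S S: +{b}
  S via S→a C: +{a}
  FIRST(S)={a,b}  FIRST(A)={b}  FIRST(B)={a}  FIRST(C)={a,b}
iter 2:
  A via A→S: +{a}
  B via B→S: +{b}
  FIRST(S)={a,b}  FIRST(A)={a,b}  FIRST(B)={a,b}  FIRST(C)={a,b}
iter 3: — fixpoint
  FIRST(S)={a,b}  FIRST(A)={a,b}  FIRST(B)={a,b}  FIRST(C)={a,b}

Compute FOLLOW by fixpoint:
initialize: $ ∈ FOLLOW(S)
pass 1:
  C→B A: FOLLOW(B) ⊇ FIRST(A) = {a,b}; new: +{a,b}
  C→C S S: FOLLOW(C) ⊇ FIRST(S) = {a,b}; new: +{a,b}
  C→C S S: FOLLOW(S) ⊇ FIRST(S) = {a,b}; new: +{a,b}
  S→A S S: FOLLOW(A) ⊇ FIRST(S) = {a,b}; new: +{a,b}
  S→a C: FOLLOW(C) ⊇ FOLLOW(S) ⊇ {$,a,b}; new: +{$}
  S→b B: FOLLOW(B) ⊇ FOLLOW(S) ⊇ {$,a,b}; new: +{$}
  FOLLOW(S)={$,a,b}  FOLLOW(A)={a,b}  FOLLOW(B)={$,a,b}  FOLLOW(C)={$,a,b}
pass 2:
  C→B A: FOLLOW(A) ⊇ FOLLOW(C) ⊇ {$,a,b}; new: +{$}
  FOLLOW(S)={$,a,b}  FOLLOW(A)={$,a,b}  FOLLOW(B)={$,a,b}  FOLLOW(C)={$,a,b}
pass 3: — fixpoint
  FOLLOW(S)={$,a,b}  FOLLOW(A)={$,a,b}  FOLLOW(B)={$,a,b}  FOLLOW(C)={$,a,b}

FOLLOW(B) = ["$", "a", "b"]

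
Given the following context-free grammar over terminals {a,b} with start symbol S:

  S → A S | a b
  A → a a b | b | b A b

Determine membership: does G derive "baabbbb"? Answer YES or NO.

CNF form of G:
  S -> A S | T0 T1
  A -> T0 X2 | T1 X3 | b
  T0 -> a
  T1 -> b
  X2 -> T0 T1
  X3 -> A T1

CYK table (by increasing span):
  T[0,0] 'b' = {A,T1}  orig:{A}
  T[1,1] 'a' = {T0}  orig:{}
  T[2,2] 'a' = {T0}  orig:{}
  T[3,3] 'b' = {A,T1}  orig:{A}
  T[4,4] 'b' = {A,T1}  orig:{A}
  T[5,5] 'b' = {A,T1}  orig:{A}
  T[6,6] 'b' = {A,T1}  orig:{A}
  T[0,1] 'ba' = ∅
  T[1,2] 'aa' = ∅
  T[2,3] 'ab' = {S,X2}  orig:{S}
  T[3,4] 'bb' = {X3}  orig:{}
  T[4,5] 'bb' = {X3}  orig:{}
  T[5,6] 'bb' = {X3}  orig:{}
  T[0,2] 'baa' = ∅
  T[1,3] 'aab' = {A}
  T[2,4] 'abb' = ∅
  T[3,5] 'bbb' = {A}
  T[4,6] 'bbb' = {A}
  T[0,3] 'baab' = ∅
  T[1,4] 'aabb' = {X3}  orig:{}
  T[2,5] 'abbb' = ∅
  T[3,6] 'bbbb' = {X3}  orig:{}
  T[0,4] 'baabb' = {A}
  T[1,5] 'aabbb' = ∅
  T[2,6] 'abbbb' = ∅
  T[0,5] 'baabbb' = {X3}  orig:{}
  T[1,6] 'aabbbb' = ∅
  T[0,6] 'baabbbb' = ∅

S ∉ T[0,6] ⇒ NO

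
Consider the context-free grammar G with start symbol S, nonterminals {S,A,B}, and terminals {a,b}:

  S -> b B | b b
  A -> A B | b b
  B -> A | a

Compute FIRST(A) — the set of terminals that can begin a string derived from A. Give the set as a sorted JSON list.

Compute FIRST by fixpoint:
iter 1:
  A via A→b b: +{b}
  B via B→A: +{b}
  B via B→a: +{a}
  S via S→b B: +{b}
  S: {b}  A: {b}  B: {a,b}
iter 2: — fixpoint
  S: {b}  A: {b}  B: {a,b}

FIRST(A) = ["b"]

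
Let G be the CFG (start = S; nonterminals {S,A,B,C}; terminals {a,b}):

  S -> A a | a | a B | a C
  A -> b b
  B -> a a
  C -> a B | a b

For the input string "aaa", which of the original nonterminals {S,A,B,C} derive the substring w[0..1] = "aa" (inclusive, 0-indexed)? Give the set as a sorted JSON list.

CNF form of G:
  S -> A T1 | T1 B | T1 C | a
  A -> T0 T0
  B -> T1 T1
  C -> T1 B | T1 T0
  T0 -> b
  T1 -> a

CYK fill (cells [i..j] with 0 ≤ i ≤ j ≤ 1 only):
  T[0,0] 'a' = {S,T1}  orig:{S}
  T[1,1] 'a' = {S,T1}  orig:{S}
  T[0,1] 'aa' = {B}

Original NTs in T[0,1] deriving "aa": ["B"]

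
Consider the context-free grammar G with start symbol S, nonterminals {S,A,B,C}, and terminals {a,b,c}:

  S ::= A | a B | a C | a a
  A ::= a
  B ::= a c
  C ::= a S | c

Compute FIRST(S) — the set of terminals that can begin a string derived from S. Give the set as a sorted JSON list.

Compute FIRST by fixpoint:
pass 1:
  A via A→a: +{a}
  B via B→a c: +{a}
  C via C→a S: +{a}
  C via C→c: +{c}
  S via S→A: +{a}
  FIRST[S]={a}  FIRST[A]={a}  FIRST[B]={a}  FIRST[C]={a,c}
pass 2: — fixpoint
  FIRST[S]={a}  FIRST[A]={a}  FIRST[B]={a}  FIRST[C]={a,c}

FIRST(S) = ["a"]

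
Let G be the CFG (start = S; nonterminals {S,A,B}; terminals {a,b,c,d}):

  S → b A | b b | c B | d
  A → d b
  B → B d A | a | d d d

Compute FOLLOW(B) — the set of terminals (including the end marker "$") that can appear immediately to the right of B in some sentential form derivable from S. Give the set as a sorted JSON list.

FIRST iteration:
round 1:
  A via A→d b: +{d}
  B via B→a: +{a}
  B via B→d d d: +{d}
  S via S→b A: +{b}
  S via S→c B: +{c}
  S via S→d: +{d}
  S: {b,c,d}  A: {d}  B: {a,d}
round 2: — fixpoint
  S: {b,c,d}  A: {d}  B: {a,d}

FOLLOW sets:
FOLLOW(S) := {$}
iter 1:
  B→B d A: FOLLOW(B) ⊇ FIRST(d) = {d}; new: +{d}
  B→B d A: FOLLOW(A) ⊇ FOLLOW(B) ⊇ {d}; new: +{d}
  S→b A: FOLLOW(A) ⊇ FOLLOW(S) ⊇ {$}; new: +{$}
  S→c B: FOLLOW(B) ⊇ FOLLOW(S) ⊇ {$}; new: +{$}
  FOLLOW[S]={$}  FOLLOW[A]={$,d}  FOLLOW[B]={$,d}
iter 2: (stable)
  FOLLOW[S]={$}  FOLLOW[A]={$,d}  FOLLOW[B]={$,d}

FOLLOW(B) = ["$", "d"]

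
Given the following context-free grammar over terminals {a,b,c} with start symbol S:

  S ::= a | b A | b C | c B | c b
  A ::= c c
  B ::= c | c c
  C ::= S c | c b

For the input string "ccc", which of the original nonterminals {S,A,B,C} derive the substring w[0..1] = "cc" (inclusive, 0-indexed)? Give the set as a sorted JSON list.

CNF form of G:
  S -> T0 B | T0 T1 | T1 A | T1 C | a
  A -> T0 T0
  B -> T0 T0 | c
  C -> S T0 | T0 T1
  T0 -> c
  T1 -> b

CYK fill — only the sub-triangle for w[0..1]:
  cell(0,0) c: {B,T0}  orig:{B}
  cell(1,1) c: {B,T0}  orig:{B}
  cell(0,1) cc: {A,B,S}

Original NTs in T[0,1] deriving "cc": ["A", "B", "S"]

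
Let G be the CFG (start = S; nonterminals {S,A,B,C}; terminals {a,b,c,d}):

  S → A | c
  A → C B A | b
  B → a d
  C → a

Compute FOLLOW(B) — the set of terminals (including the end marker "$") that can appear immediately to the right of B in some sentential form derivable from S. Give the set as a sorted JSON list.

Compute FIRST by fixpoint:
round 1:
  A via A→b: +{b}
  B via B→a d: +{a}
  C via C→a: +{a}
  S via S→A: +{b}
  S via S→c: +{c}
  FIRST[S]={b,c}  FIRST[A]={b}  FIRST[B]={a}  FIRST[C]={a}
round 2:
  A via A→C B A: +{a}
  S via S→A: +{a}
  FIRST[S]={a,b,c}  FIRST[A]={a,b}  FIRST[B]={a}  FIRST[C]={a}
round 3: (no change)
  FIRST[S]={a,b,c}  FIRST[A]={a,b}  FIRST[B]={a}  FIRST[C]={a}

FOLLOW iteration:
seed FOLLOW(S) with $
[1]
  A→C B A: FOLLOW(C) ⊇ FIRST(B) = {a}; new: +{a}
  A→C B A: FOLLOW(B) ⊇ FIRST(A) = {a,b}; new: +{a,b}
  S→A: FOLLOW(A) ⊇ FOLLOW(S) ⊇ {$}; new: +{$}
  FOLLOW(S)={$}  FOLLOW(A)={$}  FOLLOW(B)={a,b}  FOLLOW(C)={a}
[2] (stable)
  FOLLOW(S)={$}  FOLLOW(A)={$}  FOLLOW(B)={a,b}  FOLLOW(C)={a}

FOLLOW(B) = ["a", "b"]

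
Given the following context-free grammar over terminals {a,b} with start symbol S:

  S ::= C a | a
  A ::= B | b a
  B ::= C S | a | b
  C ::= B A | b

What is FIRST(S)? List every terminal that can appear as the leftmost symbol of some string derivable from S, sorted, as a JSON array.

FIRST sets, iterate to fixpoint:
iter 1:
  A via A→b a: +{b}
  B via B→a: +{a}
  B via B→b: +{b}
  C via C→B A: +{a,b}
  S via S→C a: +{a,b}
  FIRST[S]={a,b}  FIRST[A]={b}  FIRST[B]={a,b}  FIRST[C]={a,b}
iter 2:
  A via A→B: +{a}
  FIRST[S]={a,b}  FIRST[A]={a,b}  FIRST[B]={a,b}  FIRST[C]={a,b}
iter 3: — fixpoint
  FIRST[S]={a,b}  FIRST[A]={a,b}  FIRST[B]={a,b}  FIRST[C]={a,b}

FIRST(S) = ["a", "b"]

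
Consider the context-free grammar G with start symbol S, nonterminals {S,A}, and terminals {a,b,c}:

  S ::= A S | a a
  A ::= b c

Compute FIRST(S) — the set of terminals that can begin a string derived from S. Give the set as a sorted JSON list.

Compute FIRST by fixpoint:
pass 1:
  A via A→b c: +{b}
  S via S→A S: +{b}
  S via S→a a: +{a}
  S: {a,b}  A: {b}
pass 2: — fixpoint
  S: {a,b}  A: {b}

FIRST(S) = ["a", "b"]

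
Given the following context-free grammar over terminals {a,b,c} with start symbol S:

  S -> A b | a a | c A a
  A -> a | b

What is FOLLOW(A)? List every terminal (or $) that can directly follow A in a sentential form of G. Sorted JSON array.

FIRST iteration:
iter 1:
  A via A→a: +{a}
  A via A→b: +{b}
  S via S→A b: +{a,b}
  S via S→c A a: +{c}
  FIRST[S]={a,b,c}  FIRST[A]={a,b}
iter 2: (no change)
  FIRST[S]={a,b,c}  FIRST[A]={a,b}

FOLLOW sets:
initialize: $ ∈ FOLLOW(S)
round 1:
  S→A b: FOLLOW(A) ⊇ FIRST(b) = {b}; new: +{b}
  S→c A a: FOLLOW(A) ⊇ FIRST(a) = {a}; new: +{a}
  FOLLOW[S]={$}  FOLLOW[A]={a,b}
round 2: (no change)
  FOLLOW[S]={$}  FOLLOW[A]={a,b}

FOLLOW(A) = ["a", "b"]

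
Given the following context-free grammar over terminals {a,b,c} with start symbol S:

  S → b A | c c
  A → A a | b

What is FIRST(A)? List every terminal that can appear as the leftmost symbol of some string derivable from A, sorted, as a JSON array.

FIRST sets, iterate to fixpoint:
[1]
  A via A→b: +{b}
  S via S→b A: +{b}
  S via S→c c: +{c}
  FIRST[S]={b,c}  FIRST[A]={b}
[2] (no change)
  FIRST[S]={b,c}  FIRST[A]={b}

FIRST(A) = ["b"]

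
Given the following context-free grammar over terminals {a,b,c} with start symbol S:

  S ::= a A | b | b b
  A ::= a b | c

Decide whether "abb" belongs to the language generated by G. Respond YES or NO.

CNF form of G:
  S -> T0 A | T1 T1 | b
  A -> T0 T1 | c
  T0 -> a
  T1 -> b

Fill CYK table bottom-up:
  [0..0]={T0}  "a"  orig:{}
  [1..1]={S,T1}  "b"  orig:{S}
  [2..2]={S,T1}  "b"  orig:{S}
  [0..1]={A}  "ab"
  [1..2]={S}  "bb"
  [0..2]=∅  "abb"

S ∉ T[0,2] ⇒ NO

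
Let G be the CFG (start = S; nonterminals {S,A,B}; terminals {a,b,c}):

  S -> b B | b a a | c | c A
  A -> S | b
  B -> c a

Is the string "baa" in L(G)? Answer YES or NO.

Convert to CNF:
  S -> T0 B | T0 X4 | T2 A | c
  A -> T0 B | T0 X3 | T2 A | b | c
  B -> T2 T1
  T0 -> b
  T1 -> a
  T2 -> c
  X3 -> T1 T1
  X4 -> T1 T1

CYK table (by increasing span):
  T[0,0] 'b' = {A,T0}  orig:{A}
  T[1,1] 'a' = {T1}  orig:{}
  T[2,2] 'a' = {T1}  orig:{}
  T[0,1] 'ba' = ∅
  T[1,2] 'aa' = {X3,X4}  orig:{}
  T[0,2] 'baa' = {A,S}

S ∈ T[0,2] ⇒ YES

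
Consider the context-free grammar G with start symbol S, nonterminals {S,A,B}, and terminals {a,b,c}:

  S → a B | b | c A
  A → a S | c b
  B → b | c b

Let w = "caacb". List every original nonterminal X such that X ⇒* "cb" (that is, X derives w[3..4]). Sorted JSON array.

CNF form of G:
  S -> T0 B | T1 A | b
  A -> T0 S | T1 T2
  B -> T1 T2 | b
  T0 -> a
  T1 -> c
  T2 -> b

CYK table (by increasing span) (cells [i..j] with 3 ≤ i ≤ j ≤ 4 only):
  [3..3]={T1}  "c"  orig:{}
  [4..4]={B,S,T2}  "b"  orig:{B,S}
  [3..4]={A,B}  "cb"

Original NTs in T[3,4] deriving "cb": ["A", "B"]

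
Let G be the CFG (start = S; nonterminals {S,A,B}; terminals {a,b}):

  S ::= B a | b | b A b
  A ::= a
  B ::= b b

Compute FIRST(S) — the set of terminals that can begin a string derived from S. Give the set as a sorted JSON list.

FIRST iteration:
round 1:
  A via A→a: +{a}
  B via B→b b: +{b}
  S via S→B a: +{b}
  FIRST(S)={b}  FIRST(A)={a}  FIRST(B)={b}
round 2: — fixpoint
  FIRST(S)={b}  FIRST(A)={a}  FIRST(B)={b}

FIRST(S) = ["b"]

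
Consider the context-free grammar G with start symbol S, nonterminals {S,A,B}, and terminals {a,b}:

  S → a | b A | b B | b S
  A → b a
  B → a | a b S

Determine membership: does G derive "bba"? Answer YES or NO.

CNF form of G:
  S -> T0 A | T0 B | T0 S | a
  A -> T0 T1
  B -> T1 X2 | a
  T0 -> b
  T1 -> a
  X2 -> T0 S

CYK table (by increasing span):
  T[0,0] 'b' = {T0}  orig:{}
  T[1,1] 'b' = {T0}  orig:{}
  T[2,2] 'a' = {B,S,T1}  orig:{B,S}
  T[0,1] 'bb' = ∅
  T[1,2] 'ba' = {A,S,X2}  orig:{A,S}
  T[0,2] 'bba' = {S,X2}  orig:{S}

S ∈ T[0,2] ⇒ YES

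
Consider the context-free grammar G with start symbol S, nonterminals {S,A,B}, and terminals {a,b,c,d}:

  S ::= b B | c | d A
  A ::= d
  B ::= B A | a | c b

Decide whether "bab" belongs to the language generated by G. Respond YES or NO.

CNF form of G:
  S -> T1 B | T2 A | c
  A -> d
  B -> B A | T0 T1 | a
  T0 -> c
  T1 -> b
  T2 -> d

CYK fill:
  [0..0]={T1}  "b"  orig:{}
  [1..1]={B}  "a"
  [2..2]={T1}  "b"  orig:{}
  [0..1]={S}  "ba"
  [1..2]=∅  "ab"
  [0..2]=∅  "bab"

S ∉ T[0,2] ⇒ NO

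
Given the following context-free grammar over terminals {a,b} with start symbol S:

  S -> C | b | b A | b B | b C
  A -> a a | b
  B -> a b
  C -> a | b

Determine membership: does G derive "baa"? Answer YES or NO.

Convert to CNF:
  S -> T1 A | T1 B | T1 C | a | b
  A -> T0 T0 | b
  B -> T0 T1
  C -> a | b
  T0 -> a
  T1 -> b

CYK fill:
  [0..0]={A,C,S,T1}  "b"  orig:{A,C,S}
  [1..1]={C,S,T0}  "a"  orig:{C,S}
  [2..2]={C,S,T0}  "a"  orig:{C,S}
  [0..1]={S}  "ba"
  [1..2]={A}  "aa"
  [0..2]={S}  "baa"

S ∈ T[0,2] ⇒ YES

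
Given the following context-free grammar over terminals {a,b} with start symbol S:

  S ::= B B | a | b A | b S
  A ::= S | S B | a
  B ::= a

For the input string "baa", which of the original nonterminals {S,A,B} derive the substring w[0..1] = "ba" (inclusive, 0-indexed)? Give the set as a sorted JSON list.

CNF form of G:
  S -> B B | T0 A | T0 S | a
  A -> B B | S B | T0 A | T0 S | a
  B -> a
  T0 -> b

CYK table (by increasing span), restricted to cells inside w[0..1]:
  [0..0]={T0}  "b"  orig:{}
  [1..1]={A,B,S}  "a"
  [0..1]={A,S}  "ba"

Original NTs in T[0,1] deriving "ba": ["A", "S"]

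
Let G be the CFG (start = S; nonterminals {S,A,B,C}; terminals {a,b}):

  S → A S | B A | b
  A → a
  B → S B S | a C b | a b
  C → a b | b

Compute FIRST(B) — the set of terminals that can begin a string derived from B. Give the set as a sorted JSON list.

FIRST iteration:
round 1:
  A via A→a: +{a}
  B via B→a C b: +{a}
  C via C→a b: +{a}
  C via C→b: +{b}
  S via S→A S: +{a}
  S via S→b: +{b}
  S: {a,b}  A: {a}  B: {a}  C: {a,b}
round 2:
  B via B→S B S: +{b}
  S: {a,b}  A: {a}  B: {a,b}  C: {a,b}
round 3: (stable)
  S: {a,b}  A: {a}  B: {a,b}  C: {a,b}

FIRST(B) = ["a", "b"]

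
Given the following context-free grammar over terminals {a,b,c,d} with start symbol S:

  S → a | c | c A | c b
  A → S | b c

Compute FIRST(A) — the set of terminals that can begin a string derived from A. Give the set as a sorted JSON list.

FIRST iteration:
[1]
  A via A→b c: +{b}
  S via S→a: +{a}
  S via S→c: +{c}
  S: {a,c}  A: {b}
[2]
  A via A→S: +{a,c}
  S: {a,c}  A: {a,b,c}
[3] done
  S: {a,c}  A: {a,b,c}

FIRST(A) = ["a", "b", "c"]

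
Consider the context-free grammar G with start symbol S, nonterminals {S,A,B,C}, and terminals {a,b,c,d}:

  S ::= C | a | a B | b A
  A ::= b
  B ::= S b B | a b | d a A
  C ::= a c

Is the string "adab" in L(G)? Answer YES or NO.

CNF form of G:
  S -> T0 A | T1 B | T1 T3 | a
  A -> b
  B -> S X4 | T1 T0 | T2 X5
  C -> T1 T3
  T0 -> b
  T1 -> a
  T2 -> d
  T3 -> c
  X4 -> T0 B
  X5 -> T1 A

CYK table (by increasing span):
  T[0,0] 'a' = {S,T1}  orig:{S}
  T[1,1] 'd' = {T2}  orig:{}
  T[2,2] 'a' = {S,T1}  orig:{S}
  T[3,3] 'b' = {A,T0}  orig:{A}
  T[0,1] 'ad' = ∅
  T[1,2] 'da' = ∅
  T[2,3] 'ab' = {B,X5}  orig:{B}
  T[0,2] 'ada' = ∅
  T[1,3] 'dab' = {B}
  T[0,3] 'adab' = {S}

S ∈ T[0,3] ⇒ YES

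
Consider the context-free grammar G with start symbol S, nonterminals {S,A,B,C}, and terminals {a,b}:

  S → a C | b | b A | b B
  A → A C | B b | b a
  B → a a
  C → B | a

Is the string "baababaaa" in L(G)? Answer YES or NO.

CNF form of G:
  S -> T0 A | T0 B | T1 C | b
  A -> A C | B T0 | T0 T1
  B -> T1 T1
  C -> T1 T1 | a
  T0 -> b
  T1 -> a

Fill CYK table bottom-up:
  T[0,0] 'b' = {S,T0}  orig:{S}
  T[1,1] 'a' = {C,T1}  orig:{C}
  T[2,2] 'a' = {C,T1}  orig:{C}
  T[3,3] 'b' = {S,T0}  orig:{S}
  T[4,4] 'a' = {C,T1}  orig:{C}
  T[5,5] 'b' = {S,T0}  orig:{S}
  T[6,6] 'a' = {C,T1}  orig:{C}
  T[7,7] 'a' = {C,T1}  orig:{C}
  T[8,8] 'a' = {C,T1}  orig:{C}
  T[0,1] 'ba' = {A}
  T[1,2] 'aa' = {B,C,S}
  T[2,3] 'ab' = ∅
  T[3,4] 'ba' = {A}
  T[4,5] 'ab' = ∅
  T[5,6] 'ba' = {A}
  T[6,7] 'aa' = {B,C,S}
  T[7,8] 'aa' = {B,C,S}
  T[0,2] 'baa' = {A,S}
  T[1,3] 'aab' = {A}
  T[2,4] 'aba' = ∅
  T[3,5] 'bab' = ∅
  T[4,6] 'aba' = ∅
  T[5,7] 'baa' = {A,S}
  T[6,8] 'aaa' = {S}
  T[0,3] 'baab' = {S}
  T[1,4] 'aaba' = {A}
  T[2,5] 'abab' = ∅
  T[3,6] 'baba' = ∅
  T[4,7] 'abaa' = ∅
  T[5,8] 'baaa' = {A}
  T[0,4] 'baaba' = {S}
  T[1,5] 'aabab' = ∅
  T[2,6] 'ababa' = ∅
  T[3,7] 'babaa' = ∅
  T[4,8] 'abaaa' = ∅
  T[0,5] 'baabab' = ∅
  T[1,6] 'aababa' = ∅
  T[2,7] 'ababaa' = ∅
  T[3,8] 'babaaa' = ∅
  T[0,6] 'baababa' = ∅
  T[1,7] 'aababaa' = ∅
  T[2,8] 'ababaaa' = ∅
  T[0,7] 'baababaa' = ∅
  T[1,8] 'aababaaa' = ∅
  T[0,8] 'baababaaa' = ∅

S ∉ T[0,8] ⇒ NO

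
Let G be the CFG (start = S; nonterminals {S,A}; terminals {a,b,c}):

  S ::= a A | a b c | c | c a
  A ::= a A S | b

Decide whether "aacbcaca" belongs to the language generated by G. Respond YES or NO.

Convert to CNF:
  S -> T0 A | T0 X4 | T2 T0 | c
  A -> T0 X3 | b
  T0 -> a
  T1 -> b
  T2 -> c
  X3 -> A S
  X4 -> T1 T2

CYK table (by increasing span):
  T[0,0] 'a' = {T0}  orig:{}
  T[1,1] 'a' = {T0}  orig:{}
  T[2,2] 'c' = {S,T2}  orig:{S}
  T[3,3] 'b' = {A,T1}  orig:{A}
  T[4,4] 'c' = {S,T2}  orig:{S}
  T[5,5] 'a' = {T0}  orig:{}
  T[6,6] 'c' = {S,T2}  orig:{S}
  T[7,7] 'a' = {T0}  orig:{}
  T[0,1] 'aa' = ∅
  T[1,2] 'ac' = ∅
  T[2,3] 'cb' = ∅
  T[3,4] 'bc' = {X3,X4}  orig:{}
  T[4,5] 'ca' = {S}
  T[5,6] 'ac' = ∅
  T[6,7] 'ca' = {S}
  T[0,2] 'aac' = ∅
  T[1,3] 'acb' = ∅
  T[2,4] 'cbc' = ∅
  T[3,5] 'bca' = {X3}  orig:{}
  T[4,6] 'cac' = ∅
  T[5,7] 'aca' = ∅
  T[0,3] 'aacb' = ∅
  T[1,4] 'acbc' = ∅
  T[2,5] 'cbca' = ∅
  T[3,6] 'bcac' = ∅
  T[4,7] 'caca' = ∅
  T[0,4] 'aacbc' = ∅
  T[1,5] 'acbca' = ∅
  T[2,6] 'cbcac' = ∅
  T[3,7] 'bcaca' = ∅
  T[0,5] 'aacbca' = ∅
  T[1,6] 'acbcac' = ∅
  T[2,7] 'cbcaca' = ∅
  T[0,6] 'aacbcac' = ∅
  T[1,7] 'acbcaca' = ∅
  T[0,7] 'aacbcaca' = ∅

S ∉ T[0,7] ⇒ NO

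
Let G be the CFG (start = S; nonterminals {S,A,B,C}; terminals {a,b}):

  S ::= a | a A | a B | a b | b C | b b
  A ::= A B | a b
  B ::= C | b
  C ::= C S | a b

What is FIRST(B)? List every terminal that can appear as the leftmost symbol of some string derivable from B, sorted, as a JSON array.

FIRST iteration:
iter 1:
  A via A→a b: +{a}
  B via B→b: +{b}
  C via C→a b: +{a}
  S via S→a: +{a}
  S via S→b C: +{b}
  S: {a,b}  A: {a}  B: {b}  C: {a}
iter 2:
  B via B→C: +{a}
  S: {a,b}  A: {a}  B: {a,b}  C: {a}
iter 3: (stable)
  S: {a,b}  A: {a}  B: {a,b}  C: {a}

FIRST(B) = ["a", "b"]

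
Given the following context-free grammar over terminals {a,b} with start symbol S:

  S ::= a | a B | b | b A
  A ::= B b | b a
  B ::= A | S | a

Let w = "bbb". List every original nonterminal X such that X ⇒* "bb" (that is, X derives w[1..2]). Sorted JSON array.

CNF form of G:
  S -> T0 A | T1 B | a | b
  A -> B T0 | T0 T1
  B -> B T0 | T0 A | T0 T1 | T1 B | a | b
  T0 -> b
  T1 -> a

CYK fill — only the sub-triangle for w[1..2]:
  T[1,1] 'b' = {B,S,T0}  orig:{B,S}
  T[2,2] 'b' = {B,S,T0}  orig:{B,S}
  T[1,2] 'bb' = {A,B}

Original NTs in T[1,2] deriving "bb": ["A", "B"]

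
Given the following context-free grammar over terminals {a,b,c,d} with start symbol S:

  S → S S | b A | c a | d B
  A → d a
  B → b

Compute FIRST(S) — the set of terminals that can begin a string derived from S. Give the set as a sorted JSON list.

FIRST sets, iterate to fixpoint:
pass 1:
  A via A→d a: +{d}
  B via B→b: +{b}
  S via S→b A: +{b}
  S via S→c a: +{c}
  S via S→d B: +{d}
  FIRST[S]={b,c,d}  FIRST[A]={d}  FIRST[B]={b}
pass 2: done
  FIRST[S]={b,c,d}  FIRST[A]={d}  FIRST[B]={b}

FIRST(S) = ["b", "c", "d"]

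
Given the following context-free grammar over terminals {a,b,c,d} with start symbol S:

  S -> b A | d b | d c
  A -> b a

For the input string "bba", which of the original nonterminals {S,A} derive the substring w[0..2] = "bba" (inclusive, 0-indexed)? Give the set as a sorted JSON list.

Convert to CNF:
  S -> T0 A | T2 T0 | T2 T3
  A -> T0 T1
  T0 -> b
  T1 -> a
  T2 -> d
  T3 -> c

Fill CYK table bottom-up (cells [i..j] with 0 ≤ i ≤ j ≤ 2 only):
  [0..0]={T0}  "b"  orig:{}
  [1..1]={T0}  "b"  orig:{}
  [2..2]={T1}  "a"  orig:{}
  [0..1]=∅  "bb"
  [1..2]={A}  "ba"
  [0..2]={S}  "bba"

Original NTs in T[0,2] deriving "bba": ["S"]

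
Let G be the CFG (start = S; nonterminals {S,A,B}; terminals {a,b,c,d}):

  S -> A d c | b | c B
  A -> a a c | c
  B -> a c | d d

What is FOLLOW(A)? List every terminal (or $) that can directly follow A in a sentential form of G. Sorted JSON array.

FIRST iteration:
iter 1:
  A via A→a a c: +{a}
  A via A→c: +{c}
  B via B→a c: +{a}
  B via B→d d: +{d}
  S via S→A d c: +{a,c}
  S via S→b: +{b}
  S: {a,b,c}  A: {a,c}  B: {a,d}
iter 2: (stable)
  S: {a,b,c}  A: {a,c}  B: {a,d}

FOLLOW iteration:
initialize: $ ∈ FOLLOW(S)
pass 1:
  S→A d c: FOLLOW(A) ⊇ FIRST(d) = {d}; new: +{d}
  S→c B: FOLLOW(B) ⊇ FOLLOW(S) ⊇ {$}; new: +{$}
  FOLLOW(S)={$}  FOLLOW(A)={d}  FOLLOW(B)={$}
pass 2: — fixpoint
  FOLLOW(S)={$}  FOLLOW(A)={d}  FOLLOW(B)={$}

FOLLOW(A) = ["d"]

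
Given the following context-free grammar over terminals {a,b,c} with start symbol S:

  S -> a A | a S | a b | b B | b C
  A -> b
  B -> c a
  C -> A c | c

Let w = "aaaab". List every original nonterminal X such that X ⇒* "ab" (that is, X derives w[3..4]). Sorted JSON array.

CNF form of G:
  S -> T1 A | T1 S | T1 T2 | T2 B | T2 C
  A -> b
  B -> T0 T1
  C -> A T0 | c
  T0 -> c
  T1 -> a
  T2 -> b

Fill CYK table bottom-up (cells [i..j] with 3 ≤ i ≤ j ≤ 4 only):
  [3..3]={T1}  "a"  orig:{}
  [4..4]={A,T2}  "b"  orig:{A}
  [3..4]={S}  "ab"

Original NTs in T[3,4] deriving "ab": ["S"]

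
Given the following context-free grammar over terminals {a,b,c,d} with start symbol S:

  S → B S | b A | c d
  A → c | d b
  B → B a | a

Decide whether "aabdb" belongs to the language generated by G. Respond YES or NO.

Convert to CNF:
  S -> B S | T1 A | T3 T0
  A -> T0 T1 | c
  B -> B T2 | a
  T0 -> d
  T1 -> b
  T2 -> a
  T3 -> c

CYK table (by increasing span):
  T[0,0] 'a' = {B,T2}  orig:{B}
  T[1,1] 'a' = {B,T2}  orig:{B}
  T[2,2] 'b' = {T1}  orig:{}
  T[3,3] 'd' = {T0}  orig:{}
  T[4,4] 'b' = {T1}  orig:{}
  T[0,1] 'aa' = {B}
  T[1,2] 'ab' = ∅
  T[2,3] 'bd' = ∅
  T[3,4] 'db' = {A}
  T[0,2] 'aab' = ∅
  T[1,3] 'abd' = ∅
  T[2,4] 'bdb' = {S}
  T[0,3] 'aabd' = ∅
  T[1,4] 'abdb' = {S}
  T[0,4] 'aabdb' = {S}

S ∈ T[0,4] ⇒ YES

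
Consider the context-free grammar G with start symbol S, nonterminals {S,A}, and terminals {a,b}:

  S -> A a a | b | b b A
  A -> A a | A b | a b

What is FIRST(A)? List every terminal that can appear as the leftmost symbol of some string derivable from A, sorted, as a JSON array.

FIRST sets, iterate to fixpoint:
[1]
  A via A→a b: +{a}
  S via S→A a a: +{a}
  S via S→b: +{b}
  FIRST(S)={a,b}  FIRST(A)={a}
[2] — fixpoint
  FIRST(S)={a,b}  FIRST(A)={a}

FIRST(A) = ["a"]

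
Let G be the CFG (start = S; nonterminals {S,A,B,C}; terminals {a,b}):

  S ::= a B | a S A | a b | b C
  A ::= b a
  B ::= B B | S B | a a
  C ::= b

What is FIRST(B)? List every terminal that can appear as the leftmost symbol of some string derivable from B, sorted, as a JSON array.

FIRST sets, iterate to fixpoint:
[1]
  A via A→b a: +{b}
  B via B→a a: +{a}
  C via C→b: +{b}
  S via S→a B: +{a}
  S via S→b C: +{b}
  S: {a,b}  A: {b}  B: {a}  C: {b}
[2]
  B via B→S B: +{b}
  S: {a,b}  A: {b}  B: {a,b}  C: {b}
[3] done
  S: {a,b}  A: {b}  B: {a,b}  C: {b}

FIRST(B) = ["a", "b"]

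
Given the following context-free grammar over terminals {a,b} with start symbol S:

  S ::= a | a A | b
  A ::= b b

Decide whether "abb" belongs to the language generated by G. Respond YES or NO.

CNF form of G:
  S -> T1 A | a | b
  A -> T0 T0
  T0 -> b
  T1 -> a

CYK table (by increasing span):
  [0..0]={S,T1}  "a"  orig:{S}
  [1..1]={S,T0}  "b"  orig:{S}
  [2..2]={S,T0}  "b"  orig:{S}
  [0..1]=∅  "ab"
  [1..2]={A}  "bb"
  [0..2]={S}  "abb"

S ∈ T[0,2] ⇒ YES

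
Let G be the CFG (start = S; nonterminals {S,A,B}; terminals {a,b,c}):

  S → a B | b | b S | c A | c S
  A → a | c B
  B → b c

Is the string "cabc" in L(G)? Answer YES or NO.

Convert to CNF:
  S -> T0 A | T0 S | T1 S | T2 B | b
  A -> T0 B | a
  B -> T1 T0
  T0 -> c
  T1 -> b
  T2 -> a

Fill CYK table bottom-up:
  [0..0]={T0}  "c"  orig:{}
  [1..1]={A,T2}  "a"  orig:{A}
  [2..2]={S,T1}  "b"  orig:{S}
  [3..3]={T0}  "c"  orig:{}
  [0..1]={S}  "ca"
  [1..2]=∅  "ab"
  [2..3]={B}  "bc"
  [0..2]=∅  "cab"
  [1..3]={S}  "abc"
  [0..3]={S}  "cabc"

S ∈ T[0,3] ⇒ YES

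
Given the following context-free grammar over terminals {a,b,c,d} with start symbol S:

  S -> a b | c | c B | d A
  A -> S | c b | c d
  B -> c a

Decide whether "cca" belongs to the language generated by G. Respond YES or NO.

CNF form of G:
  S -> T0 T1 | T2 B | T3 A | c
  A -> T0 T1 | T2 B | T2 T1 | T2 T3 | T3 A | c
  B -> T2 T0
  T0 -> a
  T1 -> b
  T2 -> c
  T3 -> d

CYK table (by increasing span):
  cell(0,0) c: {A,S,T2}  orig:{A,S}
  cell(1,1) c: {A,S,T2}  orig:{A,S}
  cell(2,2) a: {T0}  orig:{}
  cell(0,1) cc: ∅
  cell(1,2) ca: {B}
  cell(0,2) cca: {A,S}

S ∈ T[0,2] ⇒ YES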